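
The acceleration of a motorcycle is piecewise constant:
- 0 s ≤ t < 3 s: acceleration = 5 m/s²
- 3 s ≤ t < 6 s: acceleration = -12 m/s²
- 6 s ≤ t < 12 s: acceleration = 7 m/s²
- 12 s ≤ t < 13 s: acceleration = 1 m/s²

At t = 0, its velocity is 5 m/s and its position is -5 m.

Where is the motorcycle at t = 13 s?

95 m

On each constant-a segment, Δv = aΔt and Δx = v₀Δt + ½aΔt²; chain segment to segment.
0–3 s: v starts 5 m/s; Δx = 5·3 + ½·5·3² = 37.5 m; v ends 20 m/s.
3–6 s: v starts 20 m/s; Δx = 20·3 + ½·-12·3² = 6 m; v ends -16 m/s.
6–12 s: v starts -16 m/s; Δx = -16·6 + ½·7·6² = 30 m; v ends 26 m/s.
12–13 s: v starts 26 m/s; Δx = 26·1 + ½·1·1² = 26.5 m; v ends 27 m/s.
x(13) = -5 + Σ Δx = 95 m.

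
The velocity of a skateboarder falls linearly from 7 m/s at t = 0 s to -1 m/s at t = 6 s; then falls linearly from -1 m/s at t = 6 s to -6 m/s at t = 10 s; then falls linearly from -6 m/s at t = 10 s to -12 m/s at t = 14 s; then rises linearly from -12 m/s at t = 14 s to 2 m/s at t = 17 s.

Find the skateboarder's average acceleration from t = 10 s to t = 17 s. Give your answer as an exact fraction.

Average acceleration = Δv/Δt = (2 − -6)/(17 − 10) = 8/7 m/s².

8/7 m/s²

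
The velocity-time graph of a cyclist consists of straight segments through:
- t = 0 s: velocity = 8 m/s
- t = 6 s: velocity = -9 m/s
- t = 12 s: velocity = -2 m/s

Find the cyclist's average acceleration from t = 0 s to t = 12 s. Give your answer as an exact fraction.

-5/6 m/s²

Average acceleration = Δv/Δt = (-2 − 8)/(12 − 0) = -5/6 m/s².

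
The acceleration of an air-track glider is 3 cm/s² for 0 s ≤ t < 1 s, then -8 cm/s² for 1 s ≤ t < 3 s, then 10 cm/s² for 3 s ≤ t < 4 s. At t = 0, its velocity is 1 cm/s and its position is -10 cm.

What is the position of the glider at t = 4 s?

On each constant-a segment, Δv = aΔt and Δx = v₀Δt + ½aΔt²; chain segment to segment.
0–1 s: v starts 1 cm/s; Δx = 1·1 + ½·3·1² = 2.5 cm; v ends 4 cm/s.
1–3 s: v starts 4 cm/s; Δx = 4·2 + ½·-8·2² = -8 cm; v ends -12 cm/s.
3–4 s: v starts -12 cm/s; Δx = -12·1 + ½·10·1² = -7 cm; v ends -2 cm/s.
x(4) = -10 + Σ Δx = -22.5 cm.

-22.5 cm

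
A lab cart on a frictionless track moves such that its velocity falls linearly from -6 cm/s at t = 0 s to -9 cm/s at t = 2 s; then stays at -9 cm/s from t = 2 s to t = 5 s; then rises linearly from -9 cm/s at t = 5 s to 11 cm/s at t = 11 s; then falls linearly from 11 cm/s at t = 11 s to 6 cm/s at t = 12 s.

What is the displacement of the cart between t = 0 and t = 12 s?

-27.5 cm

Displacement is the signed area under the v-t curve.
0–2 s: ½(-6 + -9)(2) = -15 cm
2–5 s: -9 × 3 = -27 cm
5–11 s: ½(-9 + 11)(6) = 6 cm
11–12 s: ½(11 + 6)(1) = 8.5 cm
Net displacement = -27.5 cm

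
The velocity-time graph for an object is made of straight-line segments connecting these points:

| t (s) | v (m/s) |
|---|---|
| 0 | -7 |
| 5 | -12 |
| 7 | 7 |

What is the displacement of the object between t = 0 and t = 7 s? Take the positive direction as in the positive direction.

-52.5 m

Net displacement equals the area under the velocity-time graph (areas below the axis count negative).
0–5 s: ½(-7 + -12)(5) = -47.5 m
5–7 s: ½(-12 + 7)(2) = -5 m
Net displacement = -52.5 m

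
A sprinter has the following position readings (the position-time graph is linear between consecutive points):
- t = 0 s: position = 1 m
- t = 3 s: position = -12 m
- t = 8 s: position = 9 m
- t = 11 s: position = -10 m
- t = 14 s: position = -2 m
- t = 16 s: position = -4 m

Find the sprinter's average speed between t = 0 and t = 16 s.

3.9375 m/s

Average speed = (total path length)/(elapsed time); on a piecewise-linear x-t graph the path length is Σ|Δx|.
0–3 s: |Δx| = |-12 − 1| = 13 m
3–8 s: |Δx| = |9 − -12| = 21 m
8–11 s: |Δx| = |-10 − 9| = 19 m
11–14 s: |Δx| = |-2 − -10| = 8 m
14–16 s: |Δx| = |-4 − -2| = 2 m
Total path = 63 m; average speed = 63/16 = 3.9375 m/s.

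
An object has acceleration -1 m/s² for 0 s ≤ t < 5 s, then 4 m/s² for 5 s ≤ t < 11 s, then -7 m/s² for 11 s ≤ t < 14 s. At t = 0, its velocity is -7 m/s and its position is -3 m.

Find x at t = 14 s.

-46 m

On each constant-a segment, Δv = aΔt and Δx = v₀Δt + ½aΔt²; chain segment to segment.
0–5 s: v starts -7 m/s; Δx = -7·5 + ½·-1·5² = -47.5 m; v ends -12 m/s.
5–11 s: v starts -12 m/s; Δx = -12·6 + ½·4·6² = 0 m; v ends 12 m/s.
11–14 s: v starts 12 m/s; Δx = 12·3 + ½·-7·3² = 4.5 m; v ends -9 m/s.
x(14) = -3 + Σ Δx = -46 m.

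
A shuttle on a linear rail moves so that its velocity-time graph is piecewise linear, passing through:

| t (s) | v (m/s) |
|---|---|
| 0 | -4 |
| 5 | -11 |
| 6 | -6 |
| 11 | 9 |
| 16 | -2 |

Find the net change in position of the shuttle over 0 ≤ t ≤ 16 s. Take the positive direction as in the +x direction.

Displacement is the signed area under the v-t curve.
0–5 s: ½(-4 + -11)(5) = -37.5 m
5–6 s: ½(-11 + -6)(1) = -8.5 m
6–11 s: ½(-6 + 9)(5) = 7.5 m
11–16 s: ½(9 + -2)(5) = 17.5 m
Net displacement = -21 m

-21 m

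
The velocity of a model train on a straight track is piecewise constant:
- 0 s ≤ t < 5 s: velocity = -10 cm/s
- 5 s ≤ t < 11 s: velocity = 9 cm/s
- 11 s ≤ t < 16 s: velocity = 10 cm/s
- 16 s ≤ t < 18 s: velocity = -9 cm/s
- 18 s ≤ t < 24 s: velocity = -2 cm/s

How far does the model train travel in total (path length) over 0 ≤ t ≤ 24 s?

Total distance travelled is ∫|v| dt — sum the magnitudes of each area piece.
0–5 s: |-10| × 5 = 50 cm
5–11 s: |9| × 6 = 54 cm
11–16 s: |10| × 5 = 50 cm
16–18 s: |-9| × 2 = 18 cm
18–24 s: |-2| × 6 = 12 cm
Total distance = 184 cm

184 cm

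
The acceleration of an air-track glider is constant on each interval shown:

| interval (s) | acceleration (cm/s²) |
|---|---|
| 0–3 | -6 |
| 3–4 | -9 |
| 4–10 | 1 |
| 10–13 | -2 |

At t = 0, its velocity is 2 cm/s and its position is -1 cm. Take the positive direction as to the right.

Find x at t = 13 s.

-240.5 cm

On each constant-a segment, Δv = aΔt and Δx = v₀Δt + ½aΔt²; chain segment to segment.
0–3 s: v starts 2 cm/s; Δx = 2·3 + ½·-6·3² = -21 cm; v ends -16 cm/s.
3–4 s: v starts -16 cm/s; Δx = -16·1 + ½·-9·1² = -20.5 cm; v ends -25 cm/s.
4–10 s: v starts -25 cm/s; Δx = -25·6 + ½·1·6² = -132 cm; v ends -19 cm/s.
10–13 s: v starts -19 cm/s; Δx = -19·3 + ½·-2·3² = -66 cm; v ends -25 cm/s.
x(13) = -1 + Σ Δx = -240.5 cm.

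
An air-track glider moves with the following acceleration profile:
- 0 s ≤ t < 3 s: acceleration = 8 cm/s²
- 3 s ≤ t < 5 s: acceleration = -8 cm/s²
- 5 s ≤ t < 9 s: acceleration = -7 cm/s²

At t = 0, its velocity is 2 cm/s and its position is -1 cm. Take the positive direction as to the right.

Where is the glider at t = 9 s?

61 cm

On each constant-a segment, Δv = aΔt and Δx = v₀Δt + ½aΔt²; chain segment to segment.
0–3 s: v starts 2 cm/s; Δx = 2·3 + ½·8·3² = 42 cm; v ends 26 cm/s.
3–5 s: v starts 26 cm/s; Δx = 26·2 + ½·-8·2² = 36 cm; v ends 10 cm/s.
5–9 s: v starts 10 cm/s; Δx = 10·4 + ½·-7·4² = -16 cm; v ends -18 cm/s.
x(9) = -1 + Σ Δx = 61 cm.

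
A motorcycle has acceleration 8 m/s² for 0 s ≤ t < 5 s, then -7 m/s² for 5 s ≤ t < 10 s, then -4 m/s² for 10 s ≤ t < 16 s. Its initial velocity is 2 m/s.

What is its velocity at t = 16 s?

Δv equals the area under the a-t graph; then v = v₀ + Δv.
0–5 s: 8 × 5 = 40 m/s
5–10 s: -7 × 5 = -35 m/s
10–16 s: -4 × 6 = -24 m/s
Δv = -19 m/s, so v(16) = 2 + (-19) = -17 m/s.

-17 m/s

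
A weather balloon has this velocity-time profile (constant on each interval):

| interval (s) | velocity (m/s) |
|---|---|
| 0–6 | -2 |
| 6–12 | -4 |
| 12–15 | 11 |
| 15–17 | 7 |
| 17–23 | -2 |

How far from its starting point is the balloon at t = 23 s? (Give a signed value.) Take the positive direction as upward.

-1 m

Displacement is the signed area under the v-t curve.
0–6 s: -2 × 6 = -12 m
6–12 s: -4 × 6 = -24 m
12–15 s: 11 × 3 = 33 m
15–17 s: 7 × 2 = 14 m
17–23 s: -2 × 6 = -12 m
Net displacement = -1 m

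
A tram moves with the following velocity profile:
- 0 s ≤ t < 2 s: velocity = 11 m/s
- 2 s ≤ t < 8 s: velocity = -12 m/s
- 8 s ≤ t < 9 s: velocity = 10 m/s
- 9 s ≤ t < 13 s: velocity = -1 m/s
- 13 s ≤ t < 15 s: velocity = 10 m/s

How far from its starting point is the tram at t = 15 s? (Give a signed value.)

-24 m

Displacement is the signed area under the v-t curve.
0–2 s: 11 × 2 = 22 m
2–8 s: -12 × 6 = -72 m
8–9 s: 10 × 1 = 10 m
9–13 s: -1 × 4 = -4 m
13–15 s: 10 × 2 = 20 m
Net displacement = -24 m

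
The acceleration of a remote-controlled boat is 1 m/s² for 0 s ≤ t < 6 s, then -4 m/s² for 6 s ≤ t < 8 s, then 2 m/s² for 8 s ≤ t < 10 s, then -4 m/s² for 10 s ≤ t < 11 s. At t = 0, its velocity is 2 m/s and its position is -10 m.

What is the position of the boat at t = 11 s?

On each constant-a segment, Δv = aΔt and Δx = v₀Δt + ½aΔt²; chain segment to segment.
0–6 s: v starts 2 m/s; Δx = 2·6 + ½·1·6² = 30 m; v ends 8 m/s.
6–8 s: v starts 8 m/s; Δx = 8·2 + ½·-4·2² = 8 m; v ends 0 m/s.
8–10 s: v starts 0 m/s; Δx = 0·2 + ½·2·2² = 4 m; v ends 4 m/s.
10–11 s: v starts 4 m/s; Δx = 4·1 + ½·-4·1² = 2 m; v ends 0 m/s.
x(11) = -10 + Σ Δx = 34 m.

34 m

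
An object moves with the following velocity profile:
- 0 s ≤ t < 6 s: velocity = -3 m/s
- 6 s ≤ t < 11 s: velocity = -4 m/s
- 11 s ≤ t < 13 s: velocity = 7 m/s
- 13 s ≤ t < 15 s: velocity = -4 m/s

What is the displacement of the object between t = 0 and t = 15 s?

-32 m

Net displacement equals the area under the velocity-time graph (areas below the axis count negative).
0–6 s: -3 × 6 = -18 m
6–11 s: -4 × 5 = -20 m
11–13 s: 7 × 2 = 14 m
13–15 s: -4 × 2 = -8 m
Net displacement = -32 m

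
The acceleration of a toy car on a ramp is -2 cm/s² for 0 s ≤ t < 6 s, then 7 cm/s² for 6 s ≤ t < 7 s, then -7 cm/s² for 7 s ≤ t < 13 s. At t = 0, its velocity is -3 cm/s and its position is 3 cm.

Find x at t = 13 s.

-236.5 cm

On each constant-a segment, Δv = aΔt and Δx = v₀Δt + ½aΔt²; chain segment to segment.
0–6 s: v starts -3 cm/s; Δx = -3·6 + ½·-2·6² = -54 cm; v ends -15 cm/s.
6–7 s: v starts -15 cm/s; Δx = -15·1 + ½·7·1² = -11.5 cm; v ends -8 cm/s.
7–13 s: v starts -8 cm/s; Δx = -8·6 + ½·-7·6² = -174 cm; v ends -50 cm/s.
x(13) = 3 + Σ Δx = -236.5 cm.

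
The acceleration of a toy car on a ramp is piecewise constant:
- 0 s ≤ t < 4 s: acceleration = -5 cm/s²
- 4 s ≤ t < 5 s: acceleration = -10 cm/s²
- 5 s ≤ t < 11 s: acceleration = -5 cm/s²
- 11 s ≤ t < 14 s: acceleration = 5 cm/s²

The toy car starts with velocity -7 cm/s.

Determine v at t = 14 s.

Δv equals the area under the a-t graph; then v = v₀ + Δv.
0–4 s: -5 × 4 = -20 cm/s
4–5 s: -10 × 1 = -10 cm/s
5–11 s: -5 × 6 = -30 cm/s
11–14 s: 5 × 3 = 15 cm/s
Δv = -45 cm/s, so v(14) = -7 + (-45) = -52 cm/s.

-52 cm/s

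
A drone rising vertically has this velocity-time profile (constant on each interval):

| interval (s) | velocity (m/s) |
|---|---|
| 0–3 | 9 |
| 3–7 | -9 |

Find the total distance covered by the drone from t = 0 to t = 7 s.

63 m

Distance (not displacement) is the total path length: add the absolute areas under v-t.
0–3 s: |9| × 3 = 27 m
3–7 s: |-9| × 4 = 36 m
Total distance = 63 m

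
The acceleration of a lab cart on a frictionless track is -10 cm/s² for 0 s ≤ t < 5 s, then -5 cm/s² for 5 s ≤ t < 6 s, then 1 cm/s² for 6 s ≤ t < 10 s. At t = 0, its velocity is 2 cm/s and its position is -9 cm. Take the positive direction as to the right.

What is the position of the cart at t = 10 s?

-378.5 cm

On each constant-a segment, Δv = aΔt and Δx = v₀Δt + ½aΔt²; chain segment to segment.
0–5 s: v starts 2 cm/s; Δx = 2·5 + ½·-10·5² = -115 cm; v ends -48 cm/s.
5–6 s: v starts -48 cm/s; Δx = -48·1 + ½·-5·1² = -50.5 cm; v ends -53 cm/s.
6–10 s: v starts -53 cm/s; Δx = -53·4 + ½·1·4² = -204 cm; v ends -49 cm/s.
x(10) = -9 + Σ Δx = -378.5 cm.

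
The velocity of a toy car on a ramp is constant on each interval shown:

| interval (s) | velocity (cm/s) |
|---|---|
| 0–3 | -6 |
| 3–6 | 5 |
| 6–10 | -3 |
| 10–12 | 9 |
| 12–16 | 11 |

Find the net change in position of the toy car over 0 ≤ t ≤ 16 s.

47 cm

Displacement is the signed area under the v-t curve.
0–3 s: -6 × 3 = -18 cm
3–6 s: 5 × 3 = 15 cm
6–10 s: -3 × 4 = -12 cm
10–12 s: 9 × 2 = 18 cm
12–16 s: 11 × 4 = 44 cm
Net displacement = 47 cm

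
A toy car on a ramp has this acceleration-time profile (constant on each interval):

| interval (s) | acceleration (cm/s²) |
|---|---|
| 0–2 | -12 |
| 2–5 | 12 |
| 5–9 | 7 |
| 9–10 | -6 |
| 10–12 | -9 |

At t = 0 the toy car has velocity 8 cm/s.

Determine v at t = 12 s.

24 cm/s

Δv equals the area under the a-t graph; then v = v₀ + Δv.
0–2 s: -12 × 2 = -24 cm/s
2–5 s: 12 × 3 = 36 cm/s
5–9 s: 7 × 4 = 28 cm/s
9–10 s: -6 × 1 = -6 cm/s
10–12 s: -9 × 2 = -18 cm/s
Δv = 16 cm/s, so v(12) = 8 + (16) = 24 cm/s.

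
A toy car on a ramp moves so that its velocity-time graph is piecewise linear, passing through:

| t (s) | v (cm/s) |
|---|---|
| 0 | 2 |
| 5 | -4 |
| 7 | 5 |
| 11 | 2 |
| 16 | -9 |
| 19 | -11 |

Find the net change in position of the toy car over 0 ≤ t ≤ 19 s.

-37.5 cm

Net displacement equals the area under the velocity-time graph (areas below the axis count negative).
0–5 s: ½(2 + -4)(5) = -5 cm
5–7 s: ½(-4 + 5)(2) = 1 cm
7–11 s: ½(5 + 2)(4) = 14 cm
11–16 s: ½(2 + -9)(5) = -17.5 cm
16–19 s: ½(-9 + -11)(3) = -30 cm
Net displacement = -37.5 cm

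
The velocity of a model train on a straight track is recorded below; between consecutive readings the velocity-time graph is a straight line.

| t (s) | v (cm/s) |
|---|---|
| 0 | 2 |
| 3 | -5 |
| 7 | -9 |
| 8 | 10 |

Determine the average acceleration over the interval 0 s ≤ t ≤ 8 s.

Average acceleration = Δv/Δt = (10 − 2)/(8 − 0) = 1 cm/s².

1 cm/s²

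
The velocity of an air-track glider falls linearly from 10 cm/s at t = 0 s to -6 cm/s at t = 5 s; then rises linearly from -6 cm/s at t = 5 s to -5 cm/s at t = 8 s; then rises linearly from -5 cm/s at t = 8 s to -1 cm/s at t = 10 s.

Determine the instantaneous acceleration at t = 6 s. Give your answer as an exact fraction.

Acceleration is the slope of the v-t graph on 5–8 s: (-5 − -6)/(8 − 5) = 1/3 cm/s².

1/3 cm/s²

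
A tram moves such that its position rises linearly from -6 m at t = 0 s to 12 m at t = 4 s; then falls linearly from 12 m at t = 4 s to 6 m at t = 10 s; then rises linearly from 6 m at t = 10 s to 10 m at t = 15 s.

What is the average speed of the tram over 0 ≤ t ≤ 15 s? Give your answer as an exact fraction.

28/15 m/s

Average speed = (total path length)/(elapsed time); on a piecewise-linear x-t graph the path length is Σ|Δx|.
0–4 s: |Δx| = |12 − -6| = 18 m
4–10 s: |Δx| = |6 − 12| = 6 m
10–15 s: |Δx| = |10 − 6| = 4 m
Total path = 28 m; average speed = 28/15 = 28/15 m/s.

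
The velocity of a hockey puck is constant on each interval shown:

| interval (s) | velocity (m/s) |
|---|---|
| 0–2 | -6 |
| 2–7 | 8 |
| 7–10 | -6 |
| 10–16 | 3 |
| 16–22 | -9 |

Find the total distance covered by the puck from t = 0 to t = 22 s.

Total distance travelled is ∫|v| dt — sum the magnitudes of each area piece.
0–2 s: |-6| × 2 = 12 m
2–7 s: |8| × 5 = 40 m
7–10 s: |-6| × 3 = 18 m
10–16 s: |3| × 6 = 18 m
16–22 s: |-9| × 6 = 54 m
Total distance = 142 m

142 m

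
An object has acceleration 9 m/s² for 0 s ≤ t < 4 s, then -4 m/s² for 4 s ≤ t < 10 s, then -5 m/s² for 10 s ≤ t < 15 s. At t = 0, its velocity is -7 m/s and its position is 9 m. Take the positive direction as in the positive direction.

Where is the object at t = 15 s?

On each constant-a segment, Δv = aΔt and Δx = v₀Δt + ½aΔt²; chain segment to segment.
0–4 s: v starts -7 m/s; Δx = -7·4 + ½·9·4² = 44 m; v ends 29 m/s.
4–10 s: v starts 29 m/s; Δx = 29·6 + ½·-4·6² = 102 m; v ends 5 m/s.
10–15 s: v starts 5 m/s; Δx = 5·5 + ½·-5·5² = -37.5 m; v ends -20 m/s.
x(15) = 9 + Σ Δx = 117.5 m.

117.5 m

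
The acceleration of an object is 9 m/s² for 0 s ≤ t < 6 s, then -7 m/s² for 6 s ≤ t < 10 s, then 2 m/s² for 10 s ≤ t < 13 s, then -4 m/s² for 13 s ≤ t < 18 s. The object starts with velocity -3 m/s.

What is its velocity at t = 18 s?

Δv equals the area under the a-t graph; then v = v₀ + Δv.
0–6 s: 9 × 6 = 54 m/s
6–10 s: -7 × 4 = -28 m/s
10–13 s: 2 × 3 = 6 m/s
13–18 s: -4 × 5 = -20 m/s
Δv = 12 m/s, so v(18) = -3 + (12) = 9 m/s.

9 m/s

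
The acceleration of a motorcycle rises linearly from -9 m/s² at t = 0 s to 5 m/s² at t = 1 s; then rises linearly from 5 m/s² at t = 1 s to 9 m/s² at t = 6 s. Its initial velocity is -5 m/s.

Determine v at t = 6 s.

Δv equals the area under the a-t graph; then v = v₀ + Δv.
0–1 s: ½(-9 + 5)(1) = -2 m/s
1–6 s: ½(5 + 9)(5) = 35 m/s
Δv = 33 m/s, so v(6) = -5 + (33) = 28 m/s.

28 m/s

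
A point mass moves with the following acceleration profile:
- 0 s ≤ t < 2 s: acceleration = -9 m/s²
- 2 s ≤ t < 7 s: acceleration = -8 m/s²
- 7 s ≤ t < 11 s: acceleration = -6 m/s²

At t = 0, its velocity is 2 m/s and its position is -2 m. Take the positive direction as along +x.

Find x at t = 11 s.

On each constant-a segment, Δv = aΔt and Δx = v₀Δt + ½aΔt²; chain segment to segment.
0–2 s: v starts 2 m/s; Δx = 2·2 + ½·-9·2² = -14 m; v ends -16 m/s.
2–7 s: v starts -16 m/s; Δx = -16·5 + ½·-8·5² = -180 m; v ends -56 m/s.
7–11 s: v starts -56 m/s; Δx = -56·4 + ½·-6·4² = -272 m; v ends -80 m/s.
x(11) = -2 + Σ Δx = -468 m.

-468 m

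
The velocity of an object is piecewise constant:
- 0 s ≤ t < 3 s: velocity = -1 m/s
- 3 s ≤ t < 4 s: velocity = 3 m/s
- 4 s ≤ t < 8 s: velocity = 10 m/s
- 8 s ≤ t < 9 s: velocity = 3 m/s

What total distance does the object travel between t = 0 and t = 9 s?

Total distance travelled is ∫|v| dt — sum the magnitudes of each area piece.
0–3 s: |-1| × 3 = 3 m
3–4 s: |3| × 1 = 3 m
4–8 s: |10| × 4 = 40 m
8–9 s: |3| × 1 = 3 m
Total distance = 49 m

49 m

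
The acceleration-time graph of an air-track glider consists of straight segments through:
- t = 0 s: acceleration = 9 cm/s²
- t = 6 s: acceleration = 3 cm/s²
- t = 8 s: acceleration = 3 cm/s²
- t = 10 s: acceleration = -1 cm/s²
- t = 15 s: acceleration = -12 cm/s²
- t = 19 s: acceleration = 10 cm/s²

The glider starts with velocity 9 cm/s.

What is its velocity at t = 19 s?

Δv equals the area under the a-t graph; then v = v₀ + Δv.
0–6 s: ½(9 + 3)(6) = 36 cm/s
6–8 s: 3 × 2 = 6 cm/s
8–10 s: ½(3 + -1)(2) = 2 cm/s
10–15 s: ½(-1 + -12)(5) = -32.5 cm/s
15–19 s: ½(-12 + 10)(4) = -4 cm/s
Δv = 7.5 cm/s, so v(19) = 9 + (7.5) = 16.5 cm/s.

16.5 cm/s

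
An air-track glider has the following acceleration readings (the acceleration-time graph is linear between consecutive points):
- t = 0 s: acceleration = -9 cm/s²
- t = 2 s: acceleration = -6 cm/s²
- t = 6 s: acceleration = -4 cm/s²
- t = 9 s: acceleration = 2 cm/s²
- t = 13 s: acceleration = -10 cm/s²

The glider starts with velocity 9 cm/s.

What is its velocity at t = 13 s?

Δv equals the area under the a-t graph; then v = v₀ + Δv.
0–2 s: ½(-9 + -6)(2) = -15 cm/s
2–6 s: ½(-6 + -4)(4) = -20 cm/s
6–9 s: ½(-4 + 2)(3) = -3 cm/s
9–13 s: ½(2 + -10)(4) = -16 cm/s
Δv = -54 cm/s, so v(13) = 9 + (-54) = -45 cm/s.

-45 cm/s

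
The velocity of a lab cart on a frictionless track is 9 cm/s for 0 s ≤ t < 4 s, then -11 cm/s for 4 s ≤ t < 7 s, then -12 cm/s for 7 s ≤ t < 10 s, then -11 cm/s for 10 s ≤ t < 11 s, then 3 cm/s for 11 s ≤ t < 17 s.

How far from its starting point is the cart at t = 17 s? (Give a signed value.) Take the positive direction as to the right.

Displacement is the signed area under the v-t curve.
0–4 s: 9 × 4 = 36 cm
4–7 s: -11 × 3 = -33 cm
7–10 s: -12 × 3 = -36 cm
10–11 s: -11 × 1 = -11 cm
11–17 s: 3 × 6 = 18 cm
Net displacement = -26 cm

-26 cm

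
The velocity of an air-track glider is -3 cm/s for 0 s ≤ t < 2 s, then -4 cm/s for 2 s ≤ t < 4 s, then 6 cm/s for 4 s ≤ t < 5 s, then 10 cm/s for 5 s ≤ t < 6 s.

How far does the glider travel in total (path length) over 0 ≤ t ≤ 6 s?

30 cm

Total distance travelled is ∫|v| dt — sum the magnitudes of each area piece.
0–2 s: |-3| × 2 = 6 cm
2–4 s: |-4| × 2 = 8 cm
4–5 s: |6| × 1 = 6 cm
5–6 s: |10| × 1 = 10 cm
Total distance = 30 cm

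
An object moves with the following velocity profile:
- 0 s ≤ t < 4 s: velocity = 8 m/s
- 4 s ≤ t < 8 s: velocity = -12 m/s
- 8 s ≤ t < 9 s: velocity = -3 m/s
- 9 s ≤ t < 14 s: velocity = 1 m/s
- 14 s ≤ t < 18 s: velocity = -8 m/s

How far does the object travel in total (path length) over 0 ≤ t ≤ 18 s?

120 m

Distance (not displacement) is the total path length: add the absolute areas under v-t.
0–4 s: |8| × 4 = 32 m
4–8 s: |-12| × 4 = 48 m
8–9 s: |-3| × 1 = 3 m
9–14 s: |1| × 5 = 5 m
14–18 s: |-8| × 4 = 32 m
Total distance = 120 m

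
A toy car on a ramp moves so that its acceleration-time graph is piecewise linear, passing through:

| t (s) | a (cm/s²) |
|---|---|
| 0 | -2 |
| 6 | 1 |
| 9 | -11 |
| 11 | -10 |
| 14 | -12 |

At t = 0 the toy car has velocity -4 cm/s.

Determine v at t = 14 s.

-76 cm/s

Δv equals the area under the a-t graph; then v = v₀ + Δv.
0–6 s: ½(-2 + 1)(6) = -3 cm/s
6–9 s: ½(1 + -11)(3) = -15 cm/s
9–11 s: ½(-11 + -10)(2) = -21 cm/s
11–14 s: ½(-10 + -12)(3) = -33 cm/s
Δv = -72 cm/s, so v(14) = -4 + (-72) = -76 cm/s.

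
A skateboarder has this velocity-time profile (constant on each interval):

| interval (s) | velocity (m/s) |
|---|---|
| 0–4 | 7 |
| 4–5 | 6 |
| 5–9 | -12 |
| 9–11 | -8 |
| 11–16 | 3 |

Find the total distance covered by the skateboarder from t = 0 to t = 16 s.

Total distance travelled is ∫|v| dt — sum the magnitudes of each area piece.
0–4 s: |7| × 4 = 28 m
4–5 s: |6| × 1 = 6 m
5–9 s: |-12| × 4 = 48 m
9–11 s: |-8| × 2 = 16 m
11–16 s: |3| × 5 = 15 m
Total distance = 113 m

113 m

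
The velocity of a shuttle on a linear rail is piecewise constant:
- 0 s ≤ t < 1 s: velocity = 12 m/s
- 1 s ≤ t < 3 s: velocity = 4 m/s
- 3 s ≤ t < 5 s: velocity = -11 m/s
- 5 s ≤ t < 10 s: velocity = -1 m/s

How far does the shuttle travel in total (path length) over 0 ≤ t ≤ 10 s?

Distance (not displacement) is the total path length: add the absolute areas under v-t.
0–1 s: |12| × 1 = 12 m
1–3 s: |4| × 2 = 8 m
3–5 s: |-11| × 2 = 22 m
5–10 s: |-1| × 5 = 5 m
Total distance = 47 m

47 m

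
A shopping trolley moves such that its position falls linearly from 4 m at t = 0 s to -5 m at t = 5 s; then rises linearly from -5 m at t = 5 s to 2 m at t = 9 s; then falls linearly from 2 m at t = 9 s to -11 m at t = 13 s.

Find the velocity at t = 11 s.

Velocity is the slope of the x-t graph on 9–13 s: (-11 − 2)/(13 − 9) = -3.25 m/s.

-3.25 m/s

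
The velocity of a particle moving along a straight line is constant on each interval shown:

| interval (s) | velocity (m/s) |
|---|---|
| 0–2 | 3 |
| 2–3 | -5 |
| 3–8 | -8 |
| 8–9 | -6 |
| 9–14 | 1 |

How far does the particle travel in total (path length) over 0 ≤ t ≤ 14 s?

62 m

Total distance travelled is ∫|v| dt — sum the magnitudes of each area piece.
0–2 s: |3| × 2 = 6 m
2–3 s: |-5| × 1 = 5 m
3–8 s: |-8| × 5 = 40 m
8–9 s: |-6| × 1 = 6 m
9–14 s: |1| × 5 = 5 m
Total distance = 62 m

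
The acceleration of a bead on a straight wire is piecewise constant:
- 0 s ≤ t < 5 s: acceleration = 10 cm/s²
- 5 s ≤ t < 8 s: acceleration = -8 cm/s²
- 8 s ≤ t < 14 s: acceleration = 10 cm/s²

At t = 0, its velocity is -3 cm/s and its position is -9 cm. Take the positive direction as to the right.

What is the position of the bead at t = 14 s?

524 cm

On each constant-a segment, Δv = aΔt and Δx = v₀Δt + ½aΔt²; chain segment to segment.
0–5 s: v starts -3 cm/s; Δx = -3·5 + ½·10·5² = 110 cm; v ends 47 cm/s.
5–8 s: v starts 47 cm/s; Δx = 47·3 + ½·-8·3² = 105 cm; v ends 23 cm/s.
8–14 s: v starts 23 cm/s; Δx = 23·6 + ½·10·6² = 318 cm; v ends 83 cm/s.
x(14) = -9 + Σ Δx = 524 cm.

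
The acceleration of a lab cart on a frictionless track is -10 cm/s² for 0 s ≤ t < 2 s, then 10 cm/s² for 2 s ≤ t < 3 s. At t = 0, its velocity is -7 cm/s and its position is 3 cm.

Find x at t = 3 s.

On each constant-a segment, Δv = aΔt and Δx = v₀Δt + ½aΔt²; chain segment to segment.
0–2 s: v starts -7 cm/s; Δx = -7·2 + ½·-10·2² = -34 cm; v ends -27 cm/s.
2–3 s: v starts -27 cm/s; Δx = -27·1 + ½·10·1² = -22 cm; v ends -17 cm/s.
x(3) = 3 + Σ Δx = -53 cm.

-53 cm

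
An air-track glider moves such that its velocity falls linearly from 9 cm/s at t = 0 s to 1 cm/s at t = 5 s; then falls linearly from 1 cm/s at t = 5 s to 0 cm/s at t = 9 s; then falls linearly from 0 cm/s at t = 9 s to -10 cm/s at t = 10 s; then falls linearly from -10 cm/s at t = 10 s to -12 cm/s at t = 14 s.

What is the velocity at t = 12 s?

On 10–14 s the graph is linear from -10 to -12 cm/s: v(12) = -10 + (-12 − -10)·(12 − 10)/(14 − 10) = -11 cm/s.

-11 cm/s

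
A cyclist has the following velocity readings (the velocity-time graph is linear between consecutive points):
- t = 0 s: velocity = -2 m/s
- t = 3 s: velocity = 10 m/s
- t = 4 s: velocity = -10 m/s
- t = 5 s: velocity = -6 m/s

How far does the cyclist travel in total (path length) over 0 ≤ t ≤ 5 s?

26 m

Total distance travelled is ∫|v| dt — sum the magnitudes of each area piece.
0–3 s: v = 0 at t = 0.5 s; triangle areas 0.5 + 12.5 = 13 m
3–4 s: v = 0 at t = 3.5 s; triangle areas 2.5 + 2.5 = 5 m
4–5 s: |½(-10 + -6)(1)| = 8 m
Total distance = 26 m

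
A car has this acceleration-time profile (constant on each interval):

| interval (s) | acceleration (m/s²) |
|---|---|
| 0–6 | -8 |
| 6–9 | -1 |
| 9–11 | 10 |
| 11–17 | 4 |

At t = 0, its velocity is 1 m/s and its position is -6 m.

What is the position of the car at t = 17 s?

-477.5 m

On each constant-a segment, Δv = aΔt and Δx = v₀Δt + ½aΔt²; chain segment to segment.
0–6 s: v starts 1 m/s; Δx = 1·6 + ½·-8·6² = -138 m; v ends -47 m/s.
6–9 s: v starts -47 m/s; Δx = -47·3 + ½·-1·3² = -145.5 m; v ends -50 m/s.
9–11 s: v starts -50 m/s; Δx = -50·2 + ½·10·2² = -80 m; v ends -30 m/s.
11–17 s: v starts -30 m/s; Δx = -30·6 + ½·4·6² = -108 m; v ends -6 m/s.
x(17) = -6 + Σ Δx = -477.5 m.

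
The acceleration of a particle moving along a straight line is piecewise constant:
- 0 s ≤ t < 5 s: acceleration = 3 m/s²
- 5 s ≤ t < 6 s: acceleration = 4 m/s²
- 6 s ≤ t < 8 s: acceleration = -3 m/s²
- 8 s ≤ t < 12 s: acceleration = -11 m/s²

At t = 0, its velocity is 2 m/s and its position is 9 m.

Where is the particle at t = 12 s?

83.5 m

On each constant-a segment, Δv = aΔt and Δx = v₀Δt + ½aΔt²; chain segment to segment.
0–5 s: v starts 2 m/s; Δx = 2·5 + ½·3·5² = 47.5 m; v ends 17 m/s.
5–6 s: v starts 17 m/s; Δx = 17·1 + ½·4·1² = 19 m; v ends 21 m/s.
6–8 s: v starts 21 m/s; Δx = 21·2 + ½·-3·2² = 36 m; v ends 15 m/s.
8–12 s: v starts 15 m/s; Δx = 15·4 + ½·-11·4² = -28 m; v ends -29 m/s.
x(12) = 9 + Σ Δx = 83.5 m.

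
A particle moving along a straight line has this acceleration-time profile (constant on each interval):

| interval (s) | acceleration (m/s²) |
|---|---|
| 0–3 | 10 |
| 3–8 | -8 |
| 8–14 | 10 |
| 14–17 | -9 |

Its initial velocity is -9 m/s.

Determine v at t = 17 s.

Δv equals the area under the a-t graph; then v = v₀ + Δv.
0–3 s: 10 × 3 = 30 m/s
3–8 s: -8 × 5 = -40 m/s
8–14 s: 10 × 6 = 60 m/s
14–17 s: -9 × 3 = -27 m/s
Δv = 23 m/s, so v(17) = -9 + (23) = 14 m/s.

14 m/s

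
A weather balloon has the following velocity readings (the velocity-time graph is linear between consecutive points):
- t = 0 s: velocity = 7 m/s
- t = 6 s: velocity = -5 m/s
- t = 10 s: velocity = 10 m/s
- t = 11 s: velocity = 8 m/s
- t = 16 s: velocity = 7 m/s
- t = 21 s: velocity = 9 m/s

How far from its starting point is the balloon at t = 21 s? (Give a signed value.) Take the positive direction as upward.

Displacement is the signed area under the v-t curve.
0–6 s: ½(7 + -5)(6) = 6 m
6–10 s: ½(-5 + 10)(4) = 10 m
10–11 s: ½(10 + 8)(1) = 9 m
11–16 s: ½(8 + 7)(5) = 37.5 m
16–21 s: ½(7 + 9)(5) = 40 m
Net displacement = 102.5 m

102.5 m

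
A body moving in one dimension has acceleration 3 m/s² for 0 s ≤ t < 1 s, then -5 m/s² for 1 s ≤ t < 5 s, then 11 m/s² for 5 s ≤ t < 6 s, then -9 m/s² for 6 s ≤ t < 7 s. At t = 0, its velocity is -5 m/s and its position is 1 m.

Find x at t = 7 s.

-82.5 m

On each constant-a segment, Δv = aΔt and Δx = v₀Δt + ½aΔt²; chain segment to segment.
0–1 s: v starts -5 m/s; Δx = -5·1 + ½·3·1² = -3.5 m; v ends -2 m/s.
1–5 s: v starts -2 m/s; Δx = -2·4 + ½·-5·4² = -48 m; v ends -22 m/s.
5–6 s: v starts -22 m/s; Δx = -22·1 + ½·11·1² = -16.5 m; v ends -11 m/s.
6–7 s: v starts -11 m/s; Δx = -11·1 + ½·-9·1² = -15.5 m; v ends -20 m/s.
x(7) = 1 + Σ Δx = -82.5 m.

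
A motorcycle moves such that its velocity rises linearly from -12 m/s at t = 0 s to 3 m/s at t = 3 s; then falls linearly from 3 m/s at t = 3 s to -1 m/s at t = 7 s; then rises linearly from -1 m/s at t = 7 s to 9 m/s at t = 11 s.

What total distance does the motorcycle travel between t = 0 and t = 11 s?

36.7 m

Total distance travelled is ∫|v| dt — sum the magnitudes of each area piece.
0–3 s: v = 0 at t = 2.4 s; triangle areas 14.4 + 0.9 = 15.3 m
3–7 s: v = 0 at t = 6 s; triangle areas 4.5 + 0.5 = 5 m
7–11 s: v = 0 at t = 7.4 s; triangle areas 0.2 + 16.2 = 16.4 m
Total distance = 36.7 m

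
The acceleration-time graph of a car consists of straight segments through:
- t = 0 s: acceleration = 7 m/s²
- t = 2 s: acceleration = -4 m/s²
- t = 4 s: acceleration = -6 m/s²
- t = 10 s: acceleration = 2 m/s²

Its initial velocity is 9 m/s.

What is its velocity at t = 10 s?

-10 m/s

Δv equals the area under the a-t graph; then v = v₀ + Δv.
0–2 s: ½(7 + -4)(2) = 3 m/s
2–4 s: ½(-4 + -6)(2) = -10 m/s
4–10 s: ½(-6 + 2)(6) = -12 m/s
Δv = -19 m/s, so v(10) = 9 + (-19) = -10 m/s.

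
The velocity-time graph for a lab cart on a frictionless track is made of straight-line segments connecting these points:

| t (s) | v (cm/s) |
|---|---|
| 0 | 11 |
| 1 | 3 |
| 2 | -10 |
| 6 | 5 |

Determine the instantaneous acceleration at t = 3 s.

3.75 cm/s²

Acceleration is the slope of the v-t graph on 2–6 s: (5 − -10)/(6 − 2) = 3.75 cm/s².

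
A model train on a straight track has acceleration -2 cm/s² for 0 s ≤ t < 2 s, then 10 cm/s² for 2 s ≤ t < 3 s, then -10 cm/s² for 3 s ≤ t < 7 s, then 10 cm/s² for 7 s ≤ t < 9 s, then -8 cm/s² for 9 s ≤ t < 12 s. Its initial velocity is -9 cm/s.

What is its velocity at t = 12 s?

-47 cm/s

Δv equals the area under the a-t graph; then v = v₀ + Δv.
0–2 s: -2 × 2 = -4 cm/s
2–3 s: 10 × 1 = 10 cm/s
3–7 s: -10 × 4 = -40 cm/s
7–9 s: 10 × 2 = 20 cm/s
9–12 s: -8 × 3 = -24 cm/s
Δv = -38 cm/s, so v(12) = -9 + (-38) = -47 cm/s.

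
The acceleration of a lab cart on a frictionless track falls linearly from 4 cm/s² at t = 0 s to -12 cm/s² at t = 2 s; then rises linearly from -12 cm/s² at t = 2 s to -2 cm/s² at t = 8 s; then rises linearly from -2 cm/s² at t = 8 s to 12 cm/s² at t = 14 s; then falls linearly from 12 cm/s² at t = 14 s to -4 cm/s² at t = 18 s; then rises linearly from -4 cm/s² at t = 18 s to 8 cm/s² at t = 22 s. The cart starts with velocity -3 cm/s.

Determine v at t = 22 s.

1 cm/s

Δv equals the area under the a-t graph; then v = v₀ + Δv.
0–2 s: ½(4 + -12)(2) = -8 cm/s
2–8 s: ½(-12 + -2)(6) = -42 cm/s
8–14 s: ½(-2 + 12)(6) = 30 cm/s
14–18 s: ½(12 + -4)(4) = 16 cm/s
18–22 s: ½(-4 + 8)(4) = 8 cm/s
Δv = 4 cm/s, so v(22) = -3 + (4) = 1 cm/s.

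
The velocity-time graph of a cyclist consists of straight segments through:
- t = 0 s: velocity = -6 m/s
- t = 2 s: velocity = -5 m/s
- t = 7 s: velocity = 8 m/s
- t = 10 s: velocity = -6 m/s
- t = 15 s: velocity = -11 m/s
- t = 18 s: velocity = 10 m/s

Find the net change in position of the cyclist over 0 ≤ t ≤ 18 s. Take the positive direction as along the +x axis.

-44.5 m

Net displacement equals the area under the velocity-time graph (areas below the axis count negative).
0–2 s: ½(-6 + -5)(2) = -11 m
2–7 s: ½(-5 + 8)(5) = 7.5 m
7–10 s: ½(8 + -6)(3) = 3 m
10–15 s: ½(-6 + -11)(5) = -42.5 m
15–18 s: ½(-11 + 10)(3) = -1.5 m
Net displacement = -44.5 m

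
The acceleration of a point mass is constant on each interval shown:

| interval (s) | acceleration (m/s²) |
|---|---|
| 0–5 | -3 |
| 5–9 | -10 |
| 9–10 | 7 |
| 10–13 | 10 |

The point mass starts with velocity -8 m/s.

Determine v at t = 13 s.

Δv equals the area under the a-t graph; then v = v₀ + Δv.
0–5 s: -3 × 5 = -15 m/s
5–9 s: -10 × 4 = -40 m/s
9–10 s: 7 × 1 = 7 m/s
10–13 s: 10 × 3 = 30 m/s
Δv = -18 m/s, so v(13) = -8 + (-18) = -26 m/s.

-26 m/s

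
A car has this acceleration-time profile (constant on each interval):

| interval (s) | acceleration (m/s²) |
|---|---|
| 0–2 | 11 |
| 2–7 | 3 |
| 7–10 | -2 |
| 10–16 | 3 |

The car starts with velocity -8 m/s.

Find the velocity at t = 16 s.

41 m/s

Δv equals the area under the a-t graph; then v = v₀ + Δv.
0–2 s: 11 × 2 = 22 m/s
2–7 s: 3 × 5 = 15 m/s
7–10 s: -2 × 3 = -6 m/s
10–16 s: 3 × 6 = 18 m/s
Δv = 49 m/s, so v(16) = -8 + (49) = 41 m/s.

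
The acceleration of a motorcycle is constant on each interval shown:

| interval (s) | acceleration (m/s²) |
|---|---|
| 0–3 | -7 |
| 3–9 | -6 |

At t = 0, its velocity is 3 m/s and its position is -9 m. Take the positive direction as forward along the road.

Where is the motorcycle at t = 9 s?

-247.5 m

On each constant-a segment, Δv = aΔt and Δx = v₀Δt + ½aΔt²; chain segment to segment.
0–3 s: v starts 3 m/s; Δx = 3·3 + ½·-7·3² = -22.5 m; v ends -18 m/s.
3–9 s: v starts -18 m/s; Δx = -18·6 + ½·-6·6² = -216 m; v ends -54 m/s.
x(9) = -9 + Σ Δx = -247.5 m.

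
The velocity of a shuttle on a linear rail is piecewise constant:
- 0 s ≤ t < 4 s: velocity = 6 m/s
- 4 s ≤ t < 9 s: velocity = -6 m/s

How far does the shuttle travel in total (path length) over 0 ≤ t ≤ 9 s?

Distance (not displacement) is the total path length: add the absolute areas under v-t.
0–4 s: |6| × 4 = 24 m
4–9 s: |-6| × 5 = 30 m
Total distance = 54 m

54 m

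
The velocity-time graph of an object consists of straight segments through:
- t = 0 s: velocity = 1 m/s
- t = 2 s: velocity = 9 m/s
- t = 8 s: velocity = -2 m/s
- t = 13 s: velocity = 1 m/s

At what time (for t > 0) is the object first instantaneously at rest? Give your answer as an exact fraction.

t = 76/11 s

v changes sign on 2–8 s (from 9 to -2); the graph is linear there, so v = 0 at t = 2 + (-9)·(8 − 2)/(-2 − 9) = 76/11 s.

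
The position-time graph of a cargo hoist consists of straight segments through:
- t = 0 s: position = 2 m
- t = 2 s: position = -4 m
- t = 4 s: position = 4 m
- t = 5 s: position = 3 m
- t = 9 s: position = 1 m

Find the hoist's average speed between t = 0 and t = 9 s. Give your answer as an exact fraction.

Average speed = (total path length)/(elapsed time); on a piecewise-linear x-t graph the path length is Σ|Δx|.
0–2 s: |Δx| = |-4 − 2| = 6 m
2–4 s: |Δx| = |4 − -4| = 8 m
4–5 s: |Δx| = |3 − 4| = 1 m
5–9 s: |Δx| = |1 − 3| = 2 m
Total path = 17 m; average speed = 17/9 = 17/9 m/s.

17/9 m/s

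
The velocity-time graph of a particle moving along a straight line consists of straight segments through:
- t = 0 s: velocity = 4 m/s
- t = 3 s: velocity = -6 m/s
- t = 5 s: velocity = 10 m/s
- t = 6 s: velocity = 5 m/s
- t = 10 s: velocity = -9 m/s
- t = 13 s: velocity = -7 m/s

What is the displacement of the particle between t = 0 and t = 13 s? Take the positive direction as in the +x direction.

-23.5 m

Displacement is the signed area under the v-t curve.
0–3 s: ½(4 + -6)(3) = -3 m
3–5 s: ½(-6 + 10)(2) = 4 m
5–6 s: ½(10 + 5)(1) = 7.5 m
6–10 s: ½(5 + -9)(4) = -8 m
10–13 s: ½(-9 + -7)(3) = -24 m
Net displacement = -23.5 m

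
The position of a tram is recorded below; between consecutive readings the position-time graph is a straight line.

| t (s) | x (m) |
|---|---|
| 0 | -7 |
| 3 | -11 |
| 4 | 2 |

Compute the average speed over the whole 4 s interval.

Average speed = (total path length)/(elapsed time); on a piecewise-linear x-t graph the path length is Σ|Δx|.
0–3 s: |Δx| = |-11 − -7| = 4 m
3–4 s: |Δx| = |2 − -11| = 13 m
Total path = 17 m; average speed = 17/4 = 4.25 m/s.

4.25 m/s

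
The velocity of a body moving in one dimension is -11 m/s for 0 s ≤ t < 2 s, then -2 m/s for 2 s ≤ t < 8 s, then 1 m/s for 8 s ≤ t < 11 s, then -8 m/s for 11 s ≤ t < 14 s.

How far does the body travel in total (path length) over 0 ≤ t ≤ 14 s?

61 m

Distance (not displacement) is the total path length: add the absolute areas under v-t.
0–2 s: |-11| × 2 = 22 m
2–8 s: |-2| × 6 = 12 m
8–11 s: |1| × 3 = 3 m
11–14 s: |-8| × 3 = 24 m
Total distance = 61 m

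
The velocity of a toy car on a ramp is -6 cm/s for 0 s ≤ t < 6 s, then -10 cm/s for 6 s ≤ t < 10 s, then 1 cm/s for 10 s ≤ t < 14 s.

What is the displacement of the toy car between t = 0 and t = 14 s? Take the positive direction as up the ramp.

-72 cm

Net displacement equals the area under the velocity-time graph (areas below the axis count negative).
0–6 s: -6 × 6 = -36 cm
6–10 s: -10 × 4 = -40 cm
10–14 s: 1 × 4 = 4 cm
Net displacement = -72 cm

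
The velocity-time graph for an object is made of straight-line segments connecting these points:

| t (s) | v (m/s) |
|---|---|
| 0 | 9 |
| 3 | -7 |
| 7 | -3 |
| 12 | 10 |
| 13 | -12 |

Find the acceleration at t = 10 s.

2.6 m/s²

Acceleration is the slope of the v-t graph on 7–12 s: (10 − -3)/(12 − 7) = 2.6 m/s².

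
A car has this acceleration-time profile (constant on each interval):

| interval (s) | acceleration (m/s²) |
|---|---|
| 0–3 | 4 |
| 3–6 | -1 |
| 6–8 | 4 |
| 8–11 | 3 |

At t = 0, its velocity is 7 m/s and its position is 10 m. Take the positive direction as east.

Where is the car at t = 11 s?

227 m

On each constant-a segment, Δv = aΔt and Δx = v₀Δt + ½aΔt²; chain segment to segment.
0–3 s: v starts 7 m/s; Δx = 7·3 + ½·4·3² = 39 m; v ends 19 m/s.
3–6 s: v starts 19 m/s; Δx = 19·3 + ½·-1·3² = 52.5 m; v ends 16 m/s.
6–8 s: v starts 16 m/s; Δx = 16·2 + ½·4·2² = 40 m; v ends 24 m/s.
8–11 s: v starts 24 m/s; Δx = 24·3 + ½·3·3² = 85.5 m; v ends 33 m/s.
x(11) = 10 + Σ Δx = 227 m.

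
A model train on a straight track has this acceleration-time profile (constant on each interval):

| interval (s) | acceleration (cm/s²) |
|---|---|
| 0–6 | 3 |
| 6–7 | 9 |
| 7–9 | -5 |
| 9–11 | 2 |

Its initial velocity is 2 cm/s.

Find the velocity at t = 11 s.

Δv equals the area under the a-t graph; then v = v₀ + Δv.
0–6 s: 3 × 6 = 18 cm/s
6–7 s: 9 × 1 = 9 cm/s
7–9 s: -5 × 2 = -10 cm/s
9–11 s: 2 × 2 = 4 cm/s
Δv = 21 cm/s, so v(11) = 2 + (21) = 23 cm/s.

23 cm/s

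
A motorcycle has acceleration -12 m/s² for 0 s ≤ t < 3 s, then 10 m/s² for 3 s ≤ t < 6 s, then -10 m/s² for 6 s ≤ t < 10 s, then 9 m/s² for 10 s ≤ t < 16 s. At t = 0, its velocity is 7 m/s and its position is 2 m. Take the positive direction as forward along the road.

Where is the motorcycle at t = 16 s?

On each constant-a segment, Δv = aΔt and Δx = v₀Δt + ½aΔt²; chain segment to segment.
0–3 s: v starts 7 m/s; Δx = 7·3 + ½·-12·3² = -33 m; v ends -29 m/s.
3–6 s: v starts -29 m/s; Δx = -29·3 + ½·10·3² = -42 m; v ends 1 m/s.
6–10 s: v starts 1 m/s; Δx = 1·4 + ½·-10·4² = -76 m; v ends -39 m/s.
10–16 s: v starts -39 m/s; Δx = -39·6 + ½·9·6² = -72 m; v ends 15 m/s.
x(16) = 2 + Σ Δx = -221 m.

-221 m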